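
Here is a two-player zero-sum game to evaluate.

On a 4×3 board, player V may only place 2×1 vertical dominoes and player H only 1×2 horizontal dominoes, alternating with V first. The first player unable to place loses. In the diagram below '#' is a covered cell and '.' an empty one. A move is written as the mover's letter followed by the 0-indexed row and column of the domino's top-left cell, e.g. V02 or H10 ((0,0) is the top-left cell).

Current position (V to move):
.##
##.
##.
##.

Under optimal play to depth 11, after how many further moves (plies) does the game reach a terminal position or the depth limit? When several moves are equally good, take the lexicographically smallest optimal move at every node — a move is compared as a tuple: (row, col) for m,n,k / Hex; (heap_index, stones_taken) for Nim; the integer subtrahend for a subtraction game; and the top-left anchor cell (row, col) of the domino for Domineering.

PV length from [.##/##./##./##.]: 1 ply

ply 1, V at .##/##./##./##. | V12=+1→.##/###/###/##.*; V22=+1→.##/##./###/###
ply 2: .##/###/###/##. is terminal -1 (H); from .##/##./##./##. depth 11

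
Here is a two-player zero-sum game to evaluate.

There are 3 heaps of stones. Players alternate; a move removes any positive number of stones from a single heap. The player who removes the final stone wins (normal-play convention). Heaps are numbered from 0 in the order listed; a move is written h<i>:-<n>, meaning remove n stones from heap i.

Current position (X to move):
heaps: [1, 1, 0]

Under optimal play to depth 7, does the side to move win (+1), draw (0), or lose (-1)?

[(1,1,0)] X move#1: h0:-1:-1/(0,1,0)*, h1:-1:-1/(1,0,0)
[(0,1,0)] O move#2: h1:-1:+1/(0,0,0)*
[(0,0,0)] end (terminal -1, X#3); searched (1,1,0) to 7

value((1,1,0), X) = -1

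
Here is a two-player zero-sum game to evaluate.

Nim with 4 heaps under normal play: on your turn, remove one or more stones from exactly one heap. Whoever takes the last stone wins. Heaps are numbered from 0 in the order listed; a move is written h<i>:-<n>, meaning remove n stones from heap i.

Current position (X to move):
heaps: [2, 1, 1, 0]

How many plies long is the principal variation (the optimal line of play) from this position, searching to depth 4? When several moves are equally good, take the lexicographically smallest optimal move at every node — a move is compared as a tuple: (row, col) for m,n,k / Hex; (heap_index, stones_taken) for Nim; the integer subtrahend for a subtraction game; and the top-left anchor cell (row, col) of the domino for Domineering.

ply 1, X at (2,1,1,0) | h0:-1=-1→(1,1,1,0); h0:-2=+1→(0,1,1,0)*; h1:-1=-1→(2,0,1,0); h2:-1=-1→(2,1,0,0)
ply 2, O at (0,1,1,0) | h1:-1=-1→(0,0,1,0)*; h2:-1=-1→(0,1,0,0)
ply 3, X at (0,0,1,0) | h2:-1=+1→(0,0,0,0)*
ply 4: (0,0,0,0) is terminal -1 (O); from (2,1,1,0) depth 4

PV length from [(2,1,1,0)]: 3 plies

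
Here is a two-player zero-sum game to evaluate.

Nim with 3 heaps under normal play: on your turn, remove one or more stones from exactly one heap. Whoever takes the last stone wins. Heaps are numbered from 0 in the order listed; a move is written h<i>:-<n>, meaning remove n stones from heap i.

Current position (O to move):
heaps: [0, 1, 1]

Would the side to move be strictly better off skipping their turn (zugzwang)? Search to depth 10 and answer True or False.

zugzwang((0,1,1), O) = True

ply 1, O at (0,1,1) | h1:-1=-1→(0,0,1)*; h2:-1=-1→(0,1,0)
ply 2, X at (0,0,1) | h2:-1=+1→(0,0,0)*
ply 3: (0,0,0) is terminal -1 (O); from (0,1,1) depth 10
pass branch (X moves first from the same position):
  | ply 1, X at (0,1,1) | h1:-1=-1→(0,0,1)*; h2:-1=-1→(0,1,0)
  | ply 2, O at (0,0,1) | h2:-1=+1→(0,0,0)*
  | ply 3: (0,0,0) is terminal -1 (X); from (0,1,1) depth 10
O moving scores -1; O passing scores +1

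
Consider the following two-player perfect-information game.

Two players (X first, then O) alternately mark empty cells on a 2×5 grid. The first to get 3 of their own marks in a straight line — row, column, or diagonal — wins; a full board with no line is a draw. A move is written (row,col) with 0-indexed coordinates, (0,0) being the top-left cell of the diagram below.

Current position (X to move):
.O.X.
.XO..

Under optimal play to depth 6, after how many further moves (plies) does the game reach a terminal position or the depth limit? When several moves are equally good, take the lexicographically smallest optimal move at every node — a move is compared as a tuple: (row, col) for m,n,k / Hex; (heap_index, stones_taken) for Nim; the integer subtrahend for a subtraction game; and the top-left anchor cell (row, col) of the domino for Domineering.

PV length from [.O.X./.XO..]: 6 plies

p1 X@[.O.X./.XO..]: (0,0)[XO.X./.XO..]+0* (0,2)[.OXX./.XO..]+0 (0,4)[.O.XX/.XO..]+0 (1,0)[.O.X./XXO..]+0 (1,3)[.O.X./.XOX.]+0 (1,4)[.O.X./.XO.X]+0
p2 O@[XO.X./.XO..]: (0,2)[XOOX./.XO..]+0* (0,4)[XO.XO/.XO..]+0 (1,0)[XO.X./OXO..]+0 (1,3)[XO.X./.XOO.]+0 (1,4)[XO.X./.XO.O]+0
p3 X@[XOOX./.XO..]: (0,4)[XOOXX/.XO..]+0* (1,0)[XOOX./XXO..]+0 (1,3)[XOOX./.XOX.]+0 (1,4)[XOOX./.XO.X]+0
p4 O@[XOOXX/.XO..]: (1,0)[XOOXX/OXO..]+0* (1,3)[XOOXX/.XOO.]+0 (1,4)[XOOXX/.XO.O]+0
p5 X@[XOOXX/OXO..]: (1,3)[XOOXX/OXOX.]+0* (1,4)[XOOXX/OXO.X]+0
p6 O@[XOOXX/OXOX.]: (1,4)[XOOXX/OXOXO]+0*
p7 X@[XOOXX/OXOXO] terminal +0; root [.O.X./.XO..] d6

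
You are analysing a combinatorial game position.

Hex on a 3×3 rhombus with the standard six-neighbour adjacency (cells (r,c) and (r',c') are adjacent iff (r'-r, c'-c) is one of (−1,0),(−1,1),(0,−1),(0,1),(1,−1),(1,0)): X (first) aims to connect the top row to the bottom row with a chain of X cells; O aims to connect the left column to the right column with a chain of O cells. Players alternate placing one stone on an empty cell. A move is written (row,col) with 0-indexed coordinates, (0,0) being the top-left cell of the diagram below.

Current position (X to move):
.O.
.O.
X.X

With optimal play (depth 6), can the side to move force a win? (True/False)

p1 X@[.O./.O./X.X]: (0,0)[XO./.O./X.X]-1* (0,2)[.OX/.O./X.X]-1 (1,0)[.O./XO./X.X]-1 (1,2)[.O./.OX/X.X]-1 (2,1)[.O./.O./XXX]-1
p2 O@[XO./.O./X.X]: (0,2)[XOO/.O./X.X]-1 (1,0)[XO./OO./X.X]+1* (1,2)[XO./.OO/X.X]-1 (2,1)[XO./.O./XOX]-1
p3 X@[XO./OO./X.X]: (0,2)[XOX/OO./X.X]-1* (1,2)[XO./OOX/X.X]-1 (2,1)[XO./OO./XXX]-1
p4 O@[XOX/OO./X.X]: (1,2)[XOX/OOO/X.X]+1* (2,1)[XOX/OO./XOX]-1
p5 X@[XOX/OOO/X.X] terminal -1; root [.O./.O./X.X] d6

X winning at [.O./.O./X.X]: False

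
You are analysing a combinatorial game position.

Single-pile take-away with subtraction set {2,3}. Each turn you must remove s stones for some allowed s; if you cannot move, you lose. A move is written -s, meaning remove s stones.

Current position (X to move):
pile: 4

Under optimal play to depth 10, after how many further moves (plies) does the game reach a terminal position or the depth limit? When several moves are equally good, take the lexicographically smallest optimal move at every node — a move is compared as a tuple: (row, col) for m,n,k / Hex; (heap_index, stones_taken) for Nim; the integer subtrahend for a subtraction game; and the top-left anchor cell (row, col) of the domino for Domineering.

PV length from [4]: 1 ply

[4] X move#1: -2:-1/2, -3:+1/1*
[1] end (terminal -1, O#2); searched 4 to 10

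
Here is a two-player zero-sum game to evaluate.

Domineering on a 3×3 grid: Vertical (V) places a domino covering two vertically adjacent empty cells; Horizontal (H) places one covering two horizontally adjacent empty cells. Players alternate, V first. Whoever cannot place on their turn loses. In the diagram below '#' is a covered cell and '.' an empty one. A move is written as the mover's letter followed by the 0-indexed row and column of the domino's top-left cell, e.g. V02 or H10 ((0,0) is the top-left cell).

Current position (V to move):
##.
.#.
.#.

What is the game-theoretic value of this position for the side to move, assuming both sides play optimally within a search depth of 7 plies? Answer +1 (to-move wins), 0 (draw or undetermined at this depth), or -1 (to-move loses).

ply 1, V at ##./.#./.#. | V02=+1→###/.##/.#.*; V10=+1→##./##./##.; V12=+1→##./.##/.##
ply 2: ###/.##/.#. is terminal -1 (H); from ##./.#./.#. depth 7

value(##./.#./.#., V) = +1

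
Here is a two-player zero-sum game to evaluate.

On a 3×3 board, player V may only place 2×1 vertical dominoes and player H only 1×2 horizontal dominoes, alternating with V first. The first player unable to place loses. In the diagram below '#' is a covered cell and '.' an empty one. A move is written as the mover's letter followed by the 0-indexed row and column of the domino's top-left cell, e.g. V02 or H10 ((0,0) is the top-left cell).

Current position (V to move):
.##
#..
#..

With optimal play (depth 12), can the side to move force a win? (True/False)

p1 V@[.##/#../#..]: V11[.##/##./##.]+1* V12[.##/#.#/#.#]+1
p2 H@[.##/##./##.] terminal -1; root [.##/#../#..] d12

V winning at [.##/#../#..]: True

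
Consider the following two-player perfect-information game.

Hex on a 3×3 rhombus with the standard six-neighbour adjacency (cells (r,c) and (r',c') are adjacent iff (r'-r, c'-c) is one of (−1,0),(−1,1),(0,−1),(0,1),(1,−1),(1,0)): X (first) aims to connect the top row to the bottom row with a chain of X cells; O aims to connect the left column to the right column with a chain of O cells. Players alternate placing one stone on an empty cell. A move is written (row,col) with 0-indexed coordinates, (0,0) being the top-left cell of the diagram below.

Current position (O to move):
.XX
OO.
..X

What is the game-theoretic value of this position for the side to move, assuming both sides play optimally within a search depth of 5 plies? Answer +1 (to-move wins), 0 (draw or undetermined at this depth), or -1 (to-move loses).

ply 1, O at .XX/OO./..X | (0,0)=-1→OXX/OO./..X; (1,2)=+1→.XX/OOO/..X*; (2,0)=-1→.XX/OO./O.X; (2,1)=-1→.XX/OO./.OX
ply 2: .XX/OOO/..X is terminal -1 (X); from .XX/OO./..X depth 5

value(.XX/OO./..X, O) = +1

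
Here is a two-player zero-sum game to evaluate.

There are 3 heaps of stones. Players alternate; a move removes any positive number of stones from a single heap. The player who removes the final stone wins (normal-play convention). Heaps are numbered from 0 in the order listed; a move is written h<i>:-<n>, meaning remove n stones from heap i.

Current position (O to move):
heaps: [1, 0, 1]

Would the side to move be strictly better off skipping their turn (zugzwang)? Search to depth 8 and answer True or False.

[(1,0,1)] O move#1: h0:-1:-1/(0,0,1)*, h2:-1:-1/(1,0,0)
[(0,0,1)] X move#2: h2:-1:+1/(0,0,0)*
[(0,0,0)] end (terminal -1, O#3); searched (1,0,1) to 8
suppose O passes — search the same position with X to move:
pass> [(1,0,1)] X move#1: h0:-1:-1/(0,0,1)*, h2:-1:-1/(1,0,0)
pass> [(0,0,1)] O move#2: h2:-1:+1/(0,0,0)*
pass> [(0,0,0)] end (terminal -1, X#3); searched (1,0,1) to 8
for O: play -1, pass +1

zugzwang((1,0,1), O) = True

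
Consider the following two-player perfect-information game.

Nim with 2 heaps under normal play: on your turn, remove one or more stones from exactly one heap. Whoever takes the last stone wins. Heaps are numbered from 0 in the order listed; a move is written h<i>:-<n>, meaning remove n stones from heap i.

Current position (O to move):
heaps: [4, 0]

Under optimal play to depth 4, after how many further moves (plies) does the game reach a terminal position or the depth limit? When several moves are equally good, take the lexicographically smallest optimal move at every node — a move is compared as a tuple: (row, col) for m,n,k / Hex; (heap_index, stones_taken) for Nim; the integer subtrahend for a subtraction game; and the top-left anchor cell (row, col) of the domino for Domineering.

ply 1, O at (4,0) | h0:-1=-1→(3,0); h0:-2=-1→(2,0); h0:-3=-1→(1,0); h0:-4=+1→(0,0)*
ply 2: (0,0) is terminal -1 (X); from (4,0) depth 4

PV length from [(4,0)]: 1 ply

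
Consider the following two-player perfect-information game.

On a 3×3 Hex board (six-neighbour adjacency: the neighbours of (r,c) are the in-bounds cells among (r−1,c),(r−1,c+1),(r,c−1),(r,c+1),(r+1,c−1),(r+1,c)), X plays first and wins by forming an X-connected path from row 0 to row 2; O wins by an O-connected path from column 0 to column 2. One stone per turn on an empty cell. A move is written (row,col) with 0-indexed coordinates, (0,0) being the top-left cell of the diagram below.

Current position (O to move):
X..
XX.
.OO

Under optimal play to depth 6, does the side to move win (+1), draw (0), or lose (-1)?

value(X../XX./.OO, O) = +1

[X../XX./.OO] O move#1: (0,1):-1/XO./XX./.OO, (0,2):-1/X.O/XX./.OO, (1,2):-1/X../XXO/.OO, (2,0):+1/X../XX./OOO*
[X../XX./OOO] end (terminal -1, X#2); searched X../XX./.OO to 6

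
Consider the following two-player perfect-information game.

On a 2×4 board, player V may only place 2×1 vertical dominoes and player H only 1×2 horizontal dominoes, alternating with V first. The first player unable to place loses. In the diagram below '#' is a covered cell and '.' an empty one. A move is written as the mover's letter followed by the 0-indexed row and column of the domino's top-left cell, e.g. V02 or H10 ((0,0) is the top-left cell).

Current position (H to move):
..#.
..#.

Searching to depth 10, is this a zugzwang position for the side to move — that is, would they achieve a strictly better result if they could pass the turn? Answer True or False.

zugzwang(..#./..#., H) = False

p1 H@[..#./..#.]: H00[###./..#.]+1* H10[..#./###.]+1
p2 V@[###./..#.]: V03[####/..##]-1*
p3 H@[####/..##]: H10[####/####]+1*
p4 V@[####/####] terminal -1; root [..#./..#.] d10
suppose H passes — search the same position with V to move:
pass> p1 V@[..#./..#.]: V00[#.#./#.#.]+1* V01[.##./.##.]+1 V03[..##/..##]-1
pass> p2 H@[#.#./#.#.] terminal -1; root [..#./..#.] d10
for H: play +1, pass -1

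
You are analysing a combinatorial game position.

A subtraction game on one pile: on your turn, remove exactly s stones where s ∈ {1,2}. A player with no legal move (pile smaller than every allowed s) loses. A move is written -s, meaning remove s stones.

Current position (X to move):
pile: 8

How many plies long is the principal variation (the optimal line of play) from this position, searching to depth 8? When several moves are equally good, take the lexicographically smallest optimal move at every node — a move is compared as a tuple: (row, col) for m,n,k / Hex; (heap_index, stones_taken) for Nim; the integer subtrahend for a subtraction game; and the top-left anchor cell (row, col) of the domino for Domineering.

PV length from [8]: 5 plies

[8] X move#1: -1:-1/7, -2:+1/6*
[6] O move#2: -1:-1/5*, -2:-1/4
[5] X move#3: -1:-1/4, -2:+1/3*
[3] O move#4: -1:-1/2*, -2:-1/1
[2] X move#5: -1:-1/1, -2:+1/0*
[0] end (terminal -1, O#6); searched 8 to 8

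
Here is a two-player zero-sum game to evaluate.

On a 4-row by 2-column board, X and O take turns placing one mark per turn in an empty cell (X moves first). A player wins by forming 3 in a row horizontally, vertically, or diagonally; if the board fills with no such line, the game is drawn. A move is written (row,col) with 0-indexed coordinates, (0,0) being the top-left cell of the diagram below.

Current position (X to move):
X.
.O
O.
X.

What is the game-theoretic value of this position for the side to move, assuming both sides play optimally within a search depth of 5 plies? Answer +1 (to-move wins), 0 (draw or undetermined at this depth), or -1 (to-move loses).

value(X./.O/O./X., X) = 0

p1 X@[X./.O/O./X.]: (0,1)[XX/.O/O./X.]+0* (1,0)[X./XO/O./X.]-1 (2,1)[X./.O/OX/X.]+0 (3,1)[X./.O/O./XX]+0
p2 O@[XX/.O/O./X.]: (1,0)[XX/OO/O./X.]+0* (2,1)[XX/.O/OO/X.]+0 (3,1)[XX/.O/O./XO]+0
p3 X@[XX/OO/O./X.]: (2,1)[XX/OO/OX/X.]+0* (3,1)[XX/OO/O./XX]+0
p4 O@[XX/OO/OX/X.]: (3,1)[XX/OO/OX/XO]+0*
p5 X@[XX/OO/OX/XO] terminal +0; root [X./.O/O./X.] d5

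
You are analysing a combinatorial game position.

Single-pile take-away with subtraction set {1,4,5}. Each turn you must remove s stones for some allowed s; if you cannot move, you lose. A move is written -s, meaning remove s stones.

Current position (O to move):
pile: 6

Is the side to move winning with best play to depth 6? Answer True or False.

O winning at [6]: True

ply 1, O at 6 | -1=-1→5; -4=+1→2*; -5=-1→1
ply 2, X at 2 | -1=-1→1*
ply 3, O at 1 | -1=+1→0*
ply 4: 0 is terminal -1 (X); from 6 depth 6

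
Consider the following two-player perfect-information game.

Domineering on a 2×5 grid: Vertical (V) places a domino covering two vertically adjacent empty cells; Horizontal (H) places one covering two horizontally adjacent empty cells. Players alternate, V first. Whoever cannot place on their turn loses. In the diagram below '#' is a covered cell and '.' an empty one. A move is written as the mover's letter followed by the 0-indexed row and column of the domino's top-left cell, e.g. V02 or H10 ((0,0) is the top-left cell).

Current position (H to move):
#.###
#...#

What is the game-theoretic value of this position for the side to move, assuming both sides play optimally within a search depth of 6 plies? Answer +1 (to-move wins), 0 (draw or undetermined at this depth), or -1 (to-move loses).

ply 1, H at #.###/#...# | H11=+1→#.###/###.#*; H12=-1→#.###/#.###
ply 2: #.###/###.# is terminal -1 (V); from #.###/#...# depth 6

value(#.###/#...#, H) = +1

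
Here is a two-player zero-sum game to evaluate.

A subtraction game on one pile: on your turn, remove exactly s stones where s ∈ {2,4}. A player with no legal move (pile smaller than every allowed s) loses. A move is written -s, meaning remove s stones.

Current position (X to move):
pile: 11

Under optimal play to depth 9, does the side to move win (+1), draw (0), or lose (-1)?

value(11, X) = +1

ply 1, X at 11 | -2=-1→9; -4=+1→7*
ply 2, O at 7 | -2=-1→5*; -4=-1→3
ply 3, X at 5 | -2=-1→3; -4=+1→1*
ply 4: 1 is terminal -1 (O); from 11 depth 9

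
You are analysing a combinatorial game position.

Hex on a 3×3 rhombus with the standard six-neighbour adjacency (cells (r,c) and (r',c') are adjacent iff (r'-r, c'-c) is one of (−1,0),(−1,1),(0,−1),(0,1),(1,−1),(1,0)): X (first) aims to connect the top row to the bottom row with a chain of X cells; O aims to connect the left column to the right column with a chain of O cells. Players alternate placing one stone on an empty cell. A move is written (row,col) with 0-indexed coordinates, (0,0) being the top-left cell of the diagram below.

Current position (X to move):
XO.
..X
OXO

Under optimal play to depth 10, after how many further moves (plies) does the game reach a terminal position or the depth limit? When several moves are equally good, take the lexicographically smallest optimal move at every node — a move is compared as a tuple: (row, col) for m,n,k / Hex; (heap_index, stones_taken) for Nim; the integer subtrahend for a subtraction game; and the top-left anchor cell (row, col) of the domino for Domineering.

ply 1, X at XO./..X/OXO | (0,2)=+1→XOX/..X/OXO*; (1,0)=+1→XO./X.X/OXO; (1,1)=+1→XO./.XX/OXO
ply 2: XOX/..X/OXO is terminal -1 (O); from XO./..X/OXO depth 10

PV length from [XO./..X/OXO]: 1 ply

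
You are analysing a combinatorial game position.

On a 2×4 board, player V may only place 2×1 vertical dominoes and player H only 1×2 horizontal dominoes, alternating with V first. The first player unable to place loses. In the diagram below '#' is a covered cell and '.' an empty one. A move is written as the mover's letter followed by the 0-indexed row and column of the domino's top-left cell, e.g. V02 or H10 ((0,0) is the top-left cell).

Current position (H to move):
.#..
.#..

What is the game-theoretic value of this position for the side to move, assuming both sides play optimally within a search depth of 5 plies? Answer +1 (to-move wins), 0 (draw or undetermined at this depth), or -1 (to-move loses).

p1 H@[.#../.#..]: H02[.###/.#..]+1* H12[.#../.###]+1
p2 V@[.###/.#..]: V00[####/##..]-1*
p3 H@[####/##..]: H12[####/####]+1*
p4 V@[####/####] terminal -1; root [.#../.#..] d5

value(.#../.#.., H) = +1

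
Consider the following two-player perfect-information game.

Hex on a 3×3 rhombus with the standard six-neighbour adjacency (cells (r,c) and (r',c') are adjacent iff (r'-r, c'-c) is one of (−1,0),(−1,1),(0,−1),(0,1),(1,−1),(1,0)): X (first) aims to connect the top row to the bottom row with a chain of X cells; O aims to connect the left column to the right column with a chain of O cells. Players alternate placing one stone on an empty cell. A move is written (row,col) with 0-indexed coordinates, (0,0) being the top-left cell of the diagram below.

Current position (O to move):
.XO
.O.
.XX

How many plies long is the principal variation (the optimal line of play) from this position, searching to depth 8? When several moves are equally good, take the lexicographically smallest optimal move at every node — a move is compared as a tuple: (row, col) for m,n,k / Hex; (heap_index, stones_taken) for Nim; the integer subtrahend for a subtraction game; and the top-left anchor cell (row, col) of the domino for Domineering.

PV length from [.XO/.O./.XX]: 3 plies

ply 1, O at .XO/.O./.XX | (0,0)=+1→OXO/.O./.XX*; (1,0)=+1→.XO/OO./.XX; (1,2)=+1→.XO/.OO/.XX; (2,0)=+1→.XO/.O./OXX
ply 2, X at OXO/.O./.XX | (1,0)=-1→OXO/XO./.XX*; (1,2)=-1→OXO/.OX/.XX; (2,0)=-1→OXO/.O./XXX
ply 3, O at OXO/XO./.XX | (1,2)=-1→OXO/XOO/.XX; (2,0)=+1→OXO/XO./OXX*
ply 4: OXO/XO./OXX is terminal -1 (X); from .XO/.O./.XX depth 8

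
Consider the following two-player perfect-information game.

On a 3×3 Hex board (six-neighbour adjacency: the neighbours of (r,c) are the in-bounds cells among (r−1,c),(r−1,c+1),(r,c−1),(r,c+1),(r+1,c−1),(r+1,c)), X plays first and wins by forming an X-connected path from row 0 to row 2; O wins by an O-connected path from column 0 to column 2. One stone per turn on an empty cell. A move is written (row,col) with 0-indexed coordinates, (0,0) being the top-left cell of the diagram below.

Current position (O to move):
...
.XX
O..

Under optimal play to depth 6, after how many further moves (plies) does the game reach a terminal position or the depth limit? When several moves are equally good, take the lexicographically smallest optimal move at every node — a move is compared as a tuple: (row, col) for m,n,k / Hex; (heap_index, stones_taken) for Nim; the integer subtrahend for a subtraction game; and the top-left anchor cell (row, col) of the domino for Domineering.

p1 O@[.../.XX/O..]: (0,0)[O../.XX/O..]-1* (0,1)[.O./.XX/O..]-1 (0,2)[..O/.XX/O..]-1 (1,0)[.../OXX/O..]-1 (2,1)[.../.XX/OO.]-1 (2,2)[.../.XX/O.O]-1
p2 X@[O../.XX/O..]: (0,1)[OX./.XX/O..]+1* (0,2)[O.X/.XX/O..]+1 (1,0)[O../XXX/O..]+1 (2,1)[O../.XX/OX.]+1 (2,2)[O../.XX/O.X]+1
p3 O@[OX./.XX/O..]: (0,2)[OXO/.XX/O..]-1* (1,0)[OX./OXX/O..]-1 (2,1)[OX./.XX/OO.]-1 (2,2)[OX./.XX/O.O]-1
p4 X@[OXO/.XX/O..]: (1,0)[OXO/XXX/O..]+1* (2,1)[OXO/.XX/OX.]+1 (2,2)[OXO/.XX/O.X]+1
p5 O@[OXO/XXX/O..]: (2,1)[OXO/XXX/OO.]-1* (2,2)[OXO/XXX/O.O]-1
p6 X@[OXO/XXX/OO.]: (2,2)[OXO/XXX/OOX]+1*
p7 O@[OXO/XXX/OOX] terminal -1; root [.../.XX/O..] d6

PV length from [.../.XX/O..]: 6 plies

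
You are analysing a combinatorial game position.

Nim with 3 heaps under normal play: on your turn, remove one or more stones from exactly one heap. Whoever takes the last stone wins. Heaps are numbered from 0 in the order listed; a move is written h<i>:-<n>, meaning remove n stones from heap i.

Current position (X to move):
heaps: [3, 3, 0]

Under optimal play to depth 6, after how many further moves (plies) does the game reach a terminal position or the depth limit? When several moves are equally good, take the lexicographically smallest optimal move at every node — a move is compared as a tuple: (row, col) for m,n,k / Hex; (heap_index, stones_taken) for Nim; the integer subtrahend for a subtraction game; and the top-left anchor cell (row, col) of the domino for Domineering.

PV length from [(3,3,0)]: 6 plies

p1 X@[(3,3,0)]: h0:-1[(2,3,0)]-1* h0:-2[(1,3,0)]-1 h0:-3[(0,3,0)]-1 h1:-1[(3,2,0)]-1 h1:-2[(3,1,0)]-1 h1:-3[(3,0,0)]-1
p2 O@[(2,3,0)]: h0:-1[(1,3,0)]-1 h0:-2[(0,3,0)]-1 h1:-1[(2,2,0)]+1* h1:-2[(2,1,0)]-1 h1:-3[(2,0,0)]-1
p3 X@[(2,2,0)]: h0:-1[(1,2,0)]-1* h0:-2[(0,2,0)]-1 h1:-1[(2,1,0)]-1 h1:-2[(2,0,0)]-1
p4 O@[(1,2,0)]: h0:-1[(0,2,0)]-1 h1:-1[(1,1,0)]+1* h1:-2[(1,0,0)]-1
p5 X@[(1,1,0)]: h0:-1[(0,1,0)]-1* h1:-1[(1,0,0)]-1
p6 O@[(0,1,0)]: h1:-1[(0,0,0)]+1*
p7 X@[(0,0,0)] terminal -1; root [(3,3,0)] d6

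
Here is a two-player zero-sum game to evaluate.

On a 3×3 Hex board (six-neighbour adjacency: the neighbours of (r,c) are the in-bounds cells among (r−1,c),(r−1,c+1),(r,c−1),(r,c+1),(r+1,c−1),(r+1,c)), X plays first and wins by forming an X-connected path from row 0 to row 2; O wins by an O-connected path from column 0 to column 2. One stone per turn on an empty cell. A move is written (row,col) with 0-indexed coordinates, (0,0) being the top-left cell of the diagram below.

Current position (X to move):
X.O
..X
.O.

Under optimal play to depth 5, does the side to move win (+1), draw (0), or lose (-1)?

value(X.O/..X/.O., X) = +1

ply 1, X at X.O/..X/.O. | (0,1)=-1→XXO/..X/.O.; (1,0)=-1→X.O/X.X/.O.; (1,1)=+1→X.O/.XX/.O.*; (2,0)=-1→X.O/..X/XO.; (2,2)=-1→X.O/..X/.OX
ply 2, O at X.O/.XX/.O. | (0,1)=-1→XOO/.XX/.O.*; (1,0)=-1→X.O/OXX/.O.; (2,0)=-1→X.O/.XX/OO.; (2,2)=-1→X.O/.XX/.OO
ply 3, X at XOO/.XX/.O. | (1,0)=+1→XOO/XXX/.O.*; (2,0)=-1→XOO/.XX/XO.; (2,2)=-1→XOO/.XX/.OX
ply 4, O at XOO/XXX/.O. | (2,0)=-1→XOO/XXX/OO.*; (2,2)=-1→XOO/XXX/.OO
ply 5, X at XOO/XXX/OO. | (2,2)=+1→XOO/XXX/OOX*
ply 6: XOO/XXX/OOX is terminal -1 (O); from X.O/..X/.O. depth 5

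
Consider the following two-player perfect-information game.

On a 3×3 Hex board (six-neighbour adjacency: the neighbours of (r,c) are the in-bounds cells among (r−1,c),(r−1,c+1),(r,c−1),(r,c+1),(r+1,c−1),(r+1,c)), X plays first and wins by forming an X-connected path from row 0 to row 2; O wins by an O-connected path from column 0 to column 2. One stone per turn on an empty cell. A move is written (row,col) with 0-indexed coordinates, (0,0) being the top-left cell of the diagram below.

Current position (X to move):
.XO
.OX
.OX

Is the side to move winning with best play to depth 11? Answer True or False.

p1 X@[.XO/.OX/.OX]: (0,0)[XXO/.OX/.OX]-1* (1,0)[.XO/XOX/.OX]-1 (2,0)[.XO/.OX/XOX]-1
p2 O@[XXO/.OX/.OX]: (1,0)[XXO/OOX/.OX]+1* (2,0)[XXO/.OX/OOX]+1
p3 X@[XXO/OOX/.OX] terminal -1; root [.XO/.OX/.OX] d11

X winning at [.XO/.OX/.OX]: False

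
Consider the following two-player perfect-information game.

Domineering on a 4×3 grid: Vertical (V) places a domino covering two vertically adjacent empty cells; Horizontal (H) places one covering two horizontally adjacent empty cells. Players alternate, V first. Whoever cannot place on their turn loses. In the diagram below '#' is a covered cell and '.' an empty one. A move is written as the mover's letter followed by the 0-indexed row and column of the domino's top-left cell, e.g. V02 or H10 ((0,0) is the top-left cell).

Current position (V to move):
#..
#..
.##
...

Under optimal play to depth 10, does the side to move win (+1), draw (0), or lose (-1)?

p1 V@[#../#../.##/...]: V01[##./##./.##/...]+1* V02[#.#/#.#/.##/...]+1 V20[#../#../###/#..]-1
p2 H@[##./##./.##/...]: H30[##./##./.##/##.]-1* H31[##./##./.##/.##]-1
p3 V@[##./##./.##/##.]: V02[###/###/.##/##.]+1*
p4 H@[###/###/.##/##.] terminal -1; root [#../#../.##/...] d10

value(#../#../.##/..., V) = +1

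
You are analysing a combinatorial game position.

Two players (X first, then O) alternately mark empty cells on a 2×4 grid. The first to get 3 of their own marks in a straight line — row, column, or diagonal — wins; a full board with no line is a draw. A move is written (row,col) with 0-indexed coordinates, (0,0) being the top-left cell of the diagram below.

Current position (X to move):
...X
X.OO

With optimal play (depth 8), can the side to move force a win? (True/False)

p1 X@[...X/X.OO]: (0,0)[X..X/X.OO]-1 (0,1)[.X.X/X.OO]-1 (0,2)[..XX/X.OO]-1 (1,1)[...X/XXOO]+0*
p2 O@[...X/XXOO]: (0,0)[O..X/XXOO]+0* (0,1)[.O.X/XXOO]+0 (0,2)[..OX/XXOO]+0
p3 X@[O..X/XXOO]: (0,1)[OX.X/XXOO]+0* (0,2)[O.XX/XXOO]+0
p4 O@[OX.X/XXOO]: (0,2)[OXOX/XXOO]+0*
p5 X@[OXOX/XXOO] terminal +0; root [...X/X.OO] d8

X winning at [...X/X.OO]: False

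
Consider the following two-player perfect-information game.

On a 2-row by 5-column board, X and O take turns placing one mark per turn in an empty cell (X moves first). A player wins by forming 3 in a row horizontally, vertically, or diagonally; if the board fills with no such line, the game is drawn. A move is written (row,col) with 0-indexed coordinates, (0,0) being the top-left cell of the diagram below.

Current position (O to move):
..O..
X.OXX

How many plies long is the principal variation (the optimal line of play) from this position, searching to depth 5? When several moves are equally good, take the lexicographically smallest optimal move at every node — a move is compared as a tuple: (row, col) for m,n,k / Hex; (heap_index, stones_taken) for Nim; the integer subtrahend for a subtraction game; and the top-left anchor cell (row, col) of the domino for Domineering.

PV length from [..O../X.OXX]: 3 plies

p1 O@[..O../X.OXX]: (0,0)[O.O../X.OXX]+0 (0,1)[.OO../X.OXX]+1* (0,3)[..OO./X.OXX]+1 (0,4)[..O.O/X.OXX]+0 (1,1)[..O../XOOXX]+0
p2 X@[.OO../X.OXX]: (0,0)[XOO../X.OXX]-1* (0,3)[.OOX./X.OXX]-1 (0,4)[.OO.X/X.OXX]-1 (1,1)[.OO../XXOXX]-1
p3 O@[XOO../X.OXX]: (0,3)[XOOO./X.OXX]+1* (0,4)[XOO.O/X.OXX]+0 (1,1)[XOO../XOOXX]+0
p4 X@[XOOO./X.OXX] terminal -1; root [..O../X.OXX] d5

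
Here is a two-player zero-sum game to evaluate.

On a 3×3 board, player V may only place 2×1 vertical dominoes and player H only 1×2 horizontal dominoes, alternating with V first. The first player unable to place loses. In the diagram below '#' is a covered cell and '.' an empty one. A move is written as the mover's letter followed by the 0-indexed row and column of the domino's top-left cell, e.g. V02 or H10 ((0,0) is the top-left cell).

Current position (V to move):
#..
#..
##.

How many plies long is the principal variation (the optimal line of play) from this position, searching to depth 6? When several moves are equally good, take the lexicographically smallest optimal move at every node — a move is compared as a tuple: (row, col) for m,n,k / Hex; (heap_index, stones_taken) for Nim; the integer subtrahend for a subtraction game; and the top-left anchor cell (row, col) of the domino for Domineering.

ply 1, V at #../#../##. | V01=+1→##./##./##.*; V02=+1→#.#/#.#/##.; V12=-1→#../#.#/###
ply 2: ##./##./##. is terminal -1 (H); from #../#../##. depth 6

PV length from [#../#../##.]: 1 ply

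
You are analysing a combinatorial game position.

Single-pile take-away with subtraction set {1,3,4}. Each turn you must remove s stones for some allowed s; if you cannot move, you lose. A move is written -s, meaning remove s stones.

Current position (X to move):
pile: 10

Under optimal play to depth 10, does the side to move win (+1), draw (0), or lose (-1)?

p1 X@[10]: -1[9]+1* -3[7]+1 -4[6]-1
p2 O@[9]: -1[8]-1* -3[6]-1 -4[5]-1
p3 X@[8]: -1[7]+1* -3[5]-1 -4[4]-1
p4 O@[7]: -1[6]-1* -3[4]-1 -4[3]-1
p5 X@[6]: -1[5]-1 -3[3]-1 -4[2]+1*
p6 O@[2]: -1[1]-1*
p7 X@[1]: -1[0]+1*
p8 O@[0] terminal -1; root [10] d10

value(10, X) = +1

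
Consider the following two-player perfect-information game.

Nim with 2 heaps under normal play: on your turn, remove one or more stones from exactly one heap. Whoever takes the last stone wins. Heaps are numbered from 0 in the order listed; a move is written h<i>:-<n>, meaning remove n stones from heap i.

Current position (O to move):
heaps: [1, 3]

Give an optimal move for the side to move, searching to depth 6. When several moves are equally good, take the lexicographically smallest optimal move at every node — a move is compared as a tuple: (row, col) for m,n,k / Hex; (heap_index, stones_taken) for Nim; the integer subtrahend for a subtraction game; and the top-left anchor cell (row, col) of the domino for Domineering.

[(1,3)] O move#1: h0:-1:-1/(0,3), h1:-1:-1/(1,2), h1:-2:+1/(1,1)*, h1:-3:-1/(1,0)
[(1,1)] X move#2: h0:-1:-1/(0,1)*, h1:-1:-1/(1,0)
[(0,1)] O move#3: h1:-1:+1/(0,0)*
[(0,0)] end (terminal -1, X#4); searched (1,3) to 6

O's best at [(1,3)]: h1:-2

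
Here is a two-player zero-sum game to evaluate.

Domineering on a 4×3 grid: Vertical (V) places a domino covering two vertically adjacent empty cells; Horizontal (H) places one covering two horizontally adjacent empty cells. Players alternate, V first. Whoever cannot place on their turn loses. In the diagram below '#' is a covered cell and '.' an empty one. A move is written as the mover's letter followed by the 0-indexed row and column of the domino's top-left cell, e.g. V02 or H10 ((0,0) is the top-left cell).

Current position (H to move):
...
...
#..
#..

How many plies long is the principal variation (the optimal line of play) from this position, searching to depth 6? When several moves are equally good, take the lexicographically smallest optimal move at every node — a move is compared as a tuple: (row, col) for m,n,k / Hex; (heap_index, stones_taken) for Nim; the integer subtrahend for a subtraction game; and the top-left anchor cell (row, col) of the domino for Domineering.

PV length from [.../.../#../#..]: 4 plies

ply 1, H at .../.../#../#.. | H00=-1→##./.../#../#..*; H01=-1→.##/.../#../#..; H10=-1→.../##./#../#..; H11=-1→.../.##/#../#..; H21=-1→.../.../###/#..; H31=-1→.../.../#../###
ply 2, V at ##./.../#../#.. | V02=-1→###/..#/#../#..; V11=+1→##./.#./##./#..*; V12=+1→##./..#/#.#/#..; V21=+1→##./.../##./##.; V22=+1→##./.../#.#/#.#
ply 3, H at ##./.#./##./#.. | H31=-1→##./.#./##./###*
ply 4, V at ##./.#./##./### | V02=+1→###/.##/##./###*; V12=+1→##./.##/###/###
ply 5: ###/.##/##./### is terminal -1 (H); from .../.../#../#.. depth 6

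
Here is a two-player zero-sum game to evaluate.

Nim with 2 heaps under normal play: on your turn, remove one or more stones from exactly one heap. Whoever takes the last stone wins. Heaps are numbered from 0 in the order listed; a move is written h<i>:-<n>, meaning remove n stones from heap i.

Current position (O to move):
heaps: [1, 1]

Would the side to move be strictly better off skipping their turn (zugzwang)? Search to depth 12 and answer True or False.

zugzwang((1,1), O) = True

p1 O@[(1,1)]: h0:-1[(0,1)]-1* h1:-1[(1,0)]-1
p2 X@[(0,1)]: h1:-1[(0,0)]+1*
p3 O@[(0,0)] terminal -1; root [(1,1)] d12
suppose O passes — search the same position with X to move:
pass> p1 X@[(1,1)]: h0:-1[(0,1)]-1* h1:-1[(1,0)]-1
pass> p2 O@[(0,1)]: h1:-1[(0,0)]+1*
pass> p3 X@[(0,0)] terminal -1; root [(1,1)] d12
for O: play -1, pass +1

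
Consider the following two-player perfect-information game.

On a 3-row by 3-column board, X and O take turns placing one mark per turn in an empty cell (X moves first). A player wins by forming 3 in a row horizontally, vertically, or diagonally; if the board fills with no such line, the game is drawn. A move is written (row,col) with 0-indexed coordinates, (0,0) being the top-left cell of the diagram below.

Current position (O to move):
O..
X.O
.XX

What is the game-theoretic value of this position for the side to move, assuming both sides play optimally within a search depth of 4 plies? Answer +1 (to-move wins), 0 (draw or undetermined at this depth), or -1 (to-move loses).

value(O../X.O/.XX, O) = 0

p1 O@[O../X.O/.XX]: (0,1)[OO./X.O/.XX]-1 (0,2)[O.O/X.O/.XX]-1 (1,1)[O../XOO/.XX]-1 (2,0)[O../X.O/OXX]+0*
p2 X@[O../X.O/OXX]: (0,1)[OX./X.O/OXX]+0* (0,2)[O.X/X.O/OXX]+0 (1,1)[O../XXO/OXX]+0
p3 O@[OX./X.O/OXX]: (0,2)[OXO/X.O/OXX]-1 (1,1)[OX./XOO/OXX]+0*
p4 X@[OX./XOO/OXX]: (0,2)[OXX/XOO/OXX]+0*
p5 O@[OXX/XOO/OXX] terminal +0; root [O../X.O/.XX] d4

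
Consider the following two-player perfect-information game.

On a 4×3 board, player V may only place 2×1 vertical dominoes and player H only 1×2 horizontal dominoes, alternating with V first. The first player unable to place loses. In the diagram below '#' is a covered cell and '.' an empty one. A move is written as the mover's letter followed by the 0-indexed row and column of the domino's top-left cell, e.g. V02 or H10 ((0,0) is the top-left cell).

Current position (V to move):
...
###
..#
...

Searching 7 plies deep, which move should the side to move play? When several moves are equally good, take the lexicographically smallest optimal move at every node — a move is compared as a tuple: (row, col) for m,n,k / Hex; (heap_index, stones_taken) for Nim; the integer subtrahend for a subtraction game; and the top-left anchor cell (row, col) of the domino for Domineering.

p1 V@[.../###/..#/...]: V20[.../###/#.#/#..]-1 V21[.../###/.##/.#.]+1*
p2 H@[.../###/.##/.#.]: H00[##./###/.##/.#.]-1* H01[.##/###/.##/.#.]-1
p3 V@[##./###/.##/.#.]: V20[##./###/###/##.]+1*
p4 H@[##./###/###/##.] terminal -1; root [.../###/..#/...] d7

V's best at [.../###/..#/...]: V21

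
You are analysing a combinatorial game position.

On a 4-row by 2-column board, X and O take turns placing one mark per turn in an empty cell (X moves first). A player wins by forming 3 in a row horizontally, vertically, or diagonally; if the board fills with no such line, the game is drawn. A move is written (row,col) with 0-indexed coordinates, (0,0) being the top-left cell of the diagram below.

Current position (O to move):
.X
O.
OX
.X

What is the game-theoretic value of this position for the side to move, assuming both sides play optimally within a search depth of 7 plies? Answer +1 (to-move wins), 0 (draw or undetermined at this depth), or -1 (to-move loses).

value(.X/O./OX/.X, O) = +1

ply 1, O at .X/O./OX/.X | (0,0)=+1→OX/O./OX/.X*; (1,1)=+1→.X/OO/OX/.X; (3,0)=+1→.X/O./OX/OX
ply 2: OX/O./OX/.X is terminal -1 (X); from .X/O./OX/.X depth 7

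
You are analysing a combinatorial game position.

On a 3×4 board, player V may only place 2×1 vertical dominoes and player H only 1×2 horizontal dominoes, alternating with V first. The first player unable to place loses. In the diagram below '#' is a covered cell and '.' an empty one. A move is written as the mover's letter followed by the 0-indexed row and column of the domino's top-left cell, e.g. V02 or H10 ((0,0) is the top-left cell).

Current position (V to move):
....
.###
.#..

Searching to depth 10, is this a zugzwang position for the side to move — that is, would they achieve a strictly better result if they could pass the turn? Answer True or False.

zugzwang(..../.###/.#.., V) = False

p1 V@[..../.###/.#..]: V00[#.../####/.#..]-1* V10[..../####/##..]-1
p2 H@[#.../####/.#..]: H01[###./####/.#..]+1* H02[#.##/####/.#..]+1 H22[#.../####/.###]+1
p3 V@[###./####/.#..] terminal -1; root [..../.###/.#..] d10
suppose V passes — search the same position with H to move:
pass> p1 H@[..../.###/.#..]: H00[##../.###/.#..]+1* H01[.##./.###/.#..]+1 H02[..##/.###/.#..]+1 H22[..../.###/.###]+1
pass> p2 V@[##../.###/.#..]: V10[##../####/##..]-1*
pass> p3 H@[##../####/##..]: H02[####/####/##..]+1* H22[##../####/####]+1
pass> p4 V@[####/####/##..] terminal -1; root [..../.###/.#..] d10
for V: play -1, pass -1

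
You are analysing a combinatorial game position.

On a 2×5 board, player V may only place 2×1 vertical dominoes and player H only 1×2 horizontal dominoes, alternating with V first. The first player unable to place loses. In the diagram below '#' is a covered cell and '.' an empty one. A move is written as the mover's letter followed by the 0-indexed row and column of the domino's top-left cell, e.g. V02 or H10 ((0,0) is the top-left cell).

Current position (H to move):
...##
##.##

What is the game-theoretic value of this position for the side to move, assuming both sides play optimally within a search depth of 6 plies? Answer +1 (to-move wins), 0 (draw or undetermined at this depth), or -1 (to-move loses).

p1 H@[...##/##.##]: H00[##.##/##.##]-1 H01[.####/##.##]+1*
p2 V@[.####/##.##] terminal -1; root [...##/##.##] d6

value(...##/##.##, H) = +1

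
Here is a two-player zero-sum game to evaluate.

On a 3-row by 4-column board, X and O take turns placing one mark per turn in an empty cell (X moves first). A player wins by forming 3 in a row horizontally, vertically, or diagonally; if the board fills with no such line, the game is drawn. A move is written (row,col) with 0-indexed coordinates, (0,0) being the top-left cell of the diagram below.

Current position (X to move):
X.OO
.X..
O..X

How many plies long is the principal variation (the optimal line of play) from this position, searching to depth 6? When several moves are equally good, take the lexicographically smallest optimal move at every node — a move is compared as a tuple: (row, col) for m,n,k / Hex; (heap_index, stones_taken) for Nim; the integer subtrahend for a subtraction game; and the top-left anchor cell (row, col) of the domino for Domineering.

ply 1, X at X.OO/.X../O..X | (0,1)=+1→XXOO/.X../O..X*; (1,0)=-1→X.OO/XX../O..X; (1,2)=-1→X.OO/.XX./O..X; (1,3)=-1→X.OO/.X.X/O..X; (2,1)=-1→X.OO/.X../OX.X; (2,2)=+1→X.OO/.X../O.XX
ply 2, O at XXOO/.X../O..X | (1,0)=-1→XXOO/OX../O..X*; (1,2)=-1→XXOO/.XO./O..X; (1,3)=-1→XXOO/.X.O/O..X; (2,1)=-1→XXOO/.X../OO.X; (2,2)=-1→XXOO/.X../O.OX
ply 3, X at XXOO/OX../O..X | (1,2)=+1→XXOO/OXX./O..X*; (1,3)=+1→XXOO/OX.X/O..X; (2,1)=+1→XXOO/OX../OX.X; (2,2)=+1→XXOO/OX../O.XX
ply 4: XXOO/OXX./O..X is terminal -1 (O); from X.OO/.X../O..X depth 6

PV length from [X.OO/.X../O..X]: 3 plies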